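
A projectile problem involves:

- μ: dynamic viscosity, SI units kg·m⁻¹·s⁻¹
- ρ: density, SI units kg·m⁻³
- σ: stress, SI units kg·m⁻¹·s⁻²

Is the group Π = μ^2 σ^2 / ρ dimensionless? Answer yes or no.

no

Sum the exponent of each base dimension across the product:
  M: 2·[μ]_M − [ρ]_M + 2·[σ]_M = 2·(1) − (1) + 2·(1) = 3
  L: 2·[μ]_L − [ρ]_L + 2·[σ]_L = 2·(-1) − (-3) + 2·(-1) = -1
  T: 2·[μ]_T − [ρ]_T + 2·[σ]_T = 2·(-1) − (0) + 2·(-2) = -6
Net dimensions [M³ L⁻¹ T⁻⁶] ≠ [1] — not dimensionless.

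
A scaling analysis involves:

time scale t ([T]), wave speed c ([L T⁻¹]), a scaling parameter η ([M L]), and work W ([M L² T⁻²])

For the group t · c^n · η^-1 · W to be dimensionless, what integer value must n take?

Balance the L exponent: (1)·n from c, plus (0) − (1) + (2) = 1 from the rest, must sum to zero.
n + 1 = 0, so n = -1.

-1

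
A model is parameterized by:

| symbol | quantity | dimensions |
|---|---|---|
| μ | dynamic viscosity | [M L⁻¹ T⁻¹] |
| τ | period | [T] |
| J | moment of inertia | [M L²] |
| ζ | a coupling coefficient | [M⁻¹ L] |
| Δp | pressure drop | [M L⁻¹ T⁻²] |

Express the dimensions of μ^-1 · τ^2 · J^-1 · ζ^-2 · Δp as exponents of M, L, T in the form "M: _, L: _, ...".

Collect each base-dimension exponent across the product:
  M: −(1) + 2·(0) − (1) − 2·(-1) + (1) = 1
  L: −(-1) + 2·(0) − (2) − 2·(1) + (-1) = -4
  T: −(-1) + 2·(1) − (0) − 2·(0) + (-2) = 1
So the dimensions are [M L⁻⁴ T].

M: 1, L: -4, T: 1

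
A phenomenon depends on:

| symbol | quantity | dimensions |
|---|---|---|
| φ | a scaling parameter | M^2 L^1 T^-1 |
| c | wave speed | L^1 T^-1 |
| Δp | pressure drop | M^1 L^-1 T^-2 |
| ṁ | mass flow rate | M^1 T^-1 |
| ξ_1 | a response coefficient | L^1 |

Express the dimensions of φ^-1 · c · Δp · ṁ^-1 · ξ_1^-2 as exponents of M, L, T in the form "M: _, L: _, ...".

M: -2, L: -3, T: -1

Collect each base-dimension exponent across the product:
  M: −(2) + (0) + (1) − (1) − 2·(0) = -2
  L: −(1) + (1) + (-1) − (0) − 2·(1) = -3
  T: −(-1) + (-1) + (-2) − (-1) − 2·(0) = -1
So the dimensions are [M⁻² L⁻³ T⁻¹].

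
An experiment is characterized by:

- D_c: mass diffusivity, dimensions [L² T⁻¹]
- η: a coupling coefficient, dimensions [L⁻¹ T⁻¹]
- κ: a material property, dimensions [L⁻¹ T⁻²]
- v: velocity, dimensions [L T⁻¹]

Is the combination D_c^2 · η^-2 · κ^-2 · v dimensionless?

Sum the exponent of each base dimension across the product:
  L: 2·[D_c]_L − 2·[η]_L − 2·[κ]_L + [v]_L = 2·(2) − 2·(-1) − 2·(-1) + (1) = 9
  T: 2·[D_c]_T − 2·[η]_T − 2·[κ]_T + [v]_T = 2·(-1) − 2·(-1) − 2·(-2) + (-1) = 3
Net dimensions [L⁹ T³] ≠ [1] — not dimensionless.

no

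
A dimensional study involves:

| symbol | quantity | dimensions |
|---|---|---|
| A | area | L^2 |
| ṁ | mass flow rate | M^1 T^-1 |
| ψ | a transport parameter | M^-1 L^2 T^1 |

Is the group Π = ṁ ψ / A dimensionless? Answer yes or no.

yes

Sum the exponent of each base dimension across the product:
  M: −[A]_M + [ṁ]_M + [ψ]_M = −(0) + (1) + (-1) = 0
  L: −[A]_L + [ṁ]_L + [ψ]_L = −(2) + (0) + (2) = 0
  T: −[A]_T + [ṁ]_T + [ψ]_T = −(0) + (-1) + (1) = 0
All base exponents vanish — dimensionless.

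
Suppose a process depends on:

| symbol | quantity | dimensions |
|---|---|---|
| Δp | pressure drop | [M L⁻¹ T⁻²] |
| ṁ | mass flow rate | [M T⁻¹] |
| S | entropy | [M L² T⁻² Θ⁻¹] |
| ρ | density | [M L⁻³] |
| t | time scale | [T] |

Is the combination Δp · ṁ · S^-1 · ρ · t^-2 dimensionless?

no

Sum the exponent of each base dimension across the product:
  M: [Δp]_M + [ṁ]_M − [S]_M + [ρ]_M − 2·[t]_M = (1) + (1) − (1) + (1) − 2·(0) = 2
  L: [Δp]_L + [ṁ]_L − [S]_L + [ρ]_L − 2·[t]_L = (-1) + (0) − (2) + (-3) − 2·(0) = -6
  T: [Δp]_T + [ṁ]_T − [S]_T + [ρ]_T − 2·[t]_T = (-2) + (-1) − (-2) + (0) − 2·(1) = -3
  Θ: [Δp]_Θ + [ṁ]_Θ − [S]_Θ + [ρ]_Θ − 2·[t]_Θ = (0) + (0) − (-1) + (0) − 2·(0) = 1
Net dimensions [M² L⁻⁶ T⁻³ Θ] ≠ [1] — not dimensionless.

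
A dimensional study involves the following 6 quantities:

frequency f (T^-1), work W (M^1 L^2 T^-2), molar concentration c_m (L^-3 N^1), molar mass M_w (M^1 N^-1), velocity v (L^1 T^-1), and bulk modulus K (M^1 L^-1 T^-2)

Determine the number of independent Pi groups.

There are 6 variables and 4 base dimensions (M, L, T, N).
The dimension matrix has rank 4.
Independent dimensionless groups: 6 − 4 = 2.

2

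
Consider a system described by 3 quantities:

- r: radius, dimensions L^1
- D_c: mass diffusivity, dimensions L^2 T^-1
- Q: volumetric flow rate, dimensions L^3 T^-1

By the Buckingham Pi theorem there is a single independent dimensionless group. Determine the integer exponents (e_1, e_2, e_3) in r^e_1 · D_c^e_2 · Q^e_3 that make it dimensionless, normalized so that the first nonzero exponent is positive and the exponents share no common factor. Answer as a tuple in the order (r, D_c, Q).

(1, 1, -1)

L: e_1·(1) + e_2·(2) + e_3·(3) = 0
T: e_1·(0) + e_2·(-1) + e_3·(-1) = 0
Solving this homogeneous linear system for the smallest-integer solution (first nonzero entry positive) gives (1, 1, -1).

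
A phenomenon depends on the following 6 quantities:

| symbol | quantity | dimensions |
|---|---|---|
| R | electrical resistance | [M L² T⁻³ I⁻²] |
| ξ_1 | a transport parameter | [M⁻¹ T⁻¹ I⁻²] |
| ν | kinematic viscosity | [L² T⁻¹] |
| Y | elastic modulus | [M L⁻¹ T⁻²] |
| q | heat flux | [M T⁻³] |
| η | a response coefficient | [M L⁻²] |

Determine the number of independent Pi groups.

2

There are 6 variables and 4 base dimensions (M, L, T, I).
The dimension matrix has rank 4.
Independent dimensionless groups: 6 − 4 = 2.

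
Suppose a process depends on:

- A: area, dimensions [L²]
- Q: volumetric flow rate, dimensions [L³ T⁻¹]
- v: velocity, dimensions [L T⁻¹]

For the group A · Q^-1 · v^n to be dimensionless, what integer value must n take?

1

Balance the L exponent: (1)·n from v, plus (2) − (3) = -1 from the rest, must sum to zero.
n − 1 = 0, so n = 1.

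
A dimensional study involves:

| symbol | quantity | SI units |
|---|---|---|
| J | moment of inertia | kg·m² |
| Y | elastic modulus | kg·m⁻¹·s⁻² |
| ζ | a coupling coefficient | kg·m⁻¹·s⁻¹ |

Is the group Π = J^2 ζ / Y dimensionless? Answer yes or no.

no

Sum the exponent of each base dimension across the product:
  M: 2·[J]_M − [Y]_M + [ζ]_M = 2·(1) − (1) + (1) = 2
  L: 2·[J]_L − [Y]_L + [ζ]_L = 2·(2) − (-1) + (-1) = 4
  T: 2·[J]_T − [Y]_T + [ζ]_T = 2·(0) − (-2) + (-1) = 1
Net dimensions [M² L⁴ T] ≠ [1] — not dimensionless.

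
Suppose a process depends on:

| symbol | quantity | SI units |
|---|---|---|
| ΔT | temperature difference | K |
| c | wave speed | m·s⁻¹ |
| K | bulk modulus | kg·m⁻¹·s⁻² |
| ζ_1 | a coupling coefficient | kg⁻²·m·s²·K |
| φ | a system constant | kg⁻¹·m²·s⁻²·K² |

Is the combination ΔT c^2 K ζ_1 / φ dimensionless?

yes

Sum the exponent of each base dimension across the product:
  M: [ΔT]_M + 2·[c]_M + [K]_M + [ζ_1]_M − [φ]_M = (0) + 2·(0) + (1) + (-2) − (-1) = 0
  L: [ΔT]_L + 2·[c]_L + [K]_L + [ζ_1]_L − [φ]_L = (0) + 2·(1) + (-1) + (1) − (2) = 0
  T: [ΔT]_T + 2·[c]_T + [K]_T + [ζ_1]_T − [φ]_T = (0) + 2·(-1) + (-2) + (2) − (-2) = 0
  Θ: [ΔT]_Θ + 2·[c]_Θ + [K]_Θ + [ζ_1]_Θ − [φ]_Θ = (1) + 2·(0) + (0) + (1) − (2) = 0
All base exponents vanish — dimensionless.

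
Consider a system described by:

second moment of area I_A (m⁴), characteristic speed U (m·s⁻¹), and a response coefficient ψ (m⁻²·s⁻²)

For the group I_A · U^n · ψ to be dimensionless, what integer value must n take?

-2

Balance the L exponent: (1)·n from U, plus (4) + (-2) = 2 from the rest, must sum to zero.
n + 2 = 0, so n = -2.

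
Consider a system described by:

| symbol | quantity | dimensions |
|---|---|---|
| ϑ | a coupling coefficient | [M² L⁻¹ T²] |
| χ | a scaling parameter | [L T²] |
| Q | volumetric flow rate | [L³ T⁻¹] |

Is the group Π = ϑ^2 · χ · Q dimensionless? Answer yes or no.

Sum the exponent of each base dimension across the product:
  M: 2·[ϑ]_M + [χ]_M + [Q]_M = 2·(2) + (0) + (0) = 4
  L: 2·[ϑ]_L + [χ]_L + [Q]_L = 2·(-1) + (1) + (3) = 2
  T: 2·[ϑ]_T + [χ]_T + [Q]_T = 2·(2) + (2) + (-1) = 5
Net dimensions [M⁴ L² T⁵] ≠ [1] — not dimensionless.

no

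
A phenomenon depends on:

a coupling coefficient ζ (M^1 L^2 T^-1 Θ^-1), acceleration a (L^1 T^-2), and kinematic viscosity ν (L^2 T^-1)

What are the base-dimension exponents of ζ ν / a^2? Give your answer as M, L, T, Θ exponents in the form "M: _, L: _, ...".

Collect each base-dimension exponent across the product:
  M: (1) − 2·(0) + (0) = 1
  L: (2) − 2·(1) + (2) = 2
  T: (-1) − 2·(-2) + (-1) = 2
  Θ: (-1) − 2·(0) + (0) = -1
So the dimensions are [M L² T² Θ⁻¹].

M: 1, L: 2, T: 2, Θ: -1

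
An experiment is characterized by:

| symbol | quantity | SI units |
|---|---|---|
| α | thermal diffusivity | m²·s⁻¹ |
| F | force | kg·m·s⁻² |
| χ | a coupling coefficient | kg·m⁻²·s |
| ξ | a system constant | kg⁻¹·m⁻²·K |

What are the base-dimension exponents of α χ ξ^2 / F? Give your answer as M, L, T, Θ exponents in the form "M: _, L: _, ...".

Collect each base-dimension exponent across the product:
  M: (0) − (1) + (1) + 2·(-1) = -2
  L: (2) − (1) + (-2) + 2·(-2) = -5
  T: (-1) − (-2) + (1) + 2·(0) = 2
  Θ: (0) − (0) + (0) + 2·(1) = 2
So the dimensions are [M⁻² L⁻⁵ T² Θ²].

M: -2, L: -5, T: 2, Θ: 2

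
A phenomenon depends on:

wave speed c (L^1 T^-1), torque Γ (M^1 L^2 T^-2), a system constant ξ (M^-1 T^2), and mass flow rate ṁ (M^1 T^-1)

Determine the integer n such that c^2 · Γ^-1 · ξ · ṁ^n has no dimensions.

Balance the M exponent: (1)·n from ṁ, plus 2·(0) − (1) + (-1) = -2 from the rest, must sum to zero.
n − 2 = 0, so n = 2.

2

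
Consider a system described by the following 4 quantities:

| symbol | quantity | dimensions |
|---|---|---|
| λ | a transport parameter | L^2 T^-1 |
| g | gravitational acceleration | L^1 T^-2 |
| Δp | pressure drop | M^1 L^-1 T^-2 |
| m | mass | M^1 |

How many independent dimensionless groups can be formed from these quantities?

1

There are 4 variables and 3 base dimensions (M, L, T).
The dimension matrix has rank 3.
Independent dimensionless groups: 4 − 3 = 1.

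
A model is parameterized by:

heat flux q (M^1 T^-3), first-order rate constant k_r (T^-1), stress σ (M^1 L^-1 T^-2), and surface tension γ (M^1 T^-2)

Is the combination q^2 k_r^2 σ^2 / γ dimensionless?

no

Sum the exponent of each base dimension across the product:
  M: 2·[q]_M + 2·[k_r]_M + 2·[σ]_M − [γ]_M = 2·(1) + 2·(0) + 2·(1) − (1) = 3
  L: 2·[q]_L + 2·[k_r]_L + 2·[σ]_L − [γ]_L = 2·(0) + 2·(0) + 2·(-1) − (0) = -2
  T: 2·[q]_T + 2·[k_r]_T + 2·[σ]_T − [γ]_T = 2·(-3) + 2·(-1) + 2·(-2) − (-2) = -10
Net dimensions [M³ L⁻² T⁻¹⁰] ≠ [1] — not dimensionless.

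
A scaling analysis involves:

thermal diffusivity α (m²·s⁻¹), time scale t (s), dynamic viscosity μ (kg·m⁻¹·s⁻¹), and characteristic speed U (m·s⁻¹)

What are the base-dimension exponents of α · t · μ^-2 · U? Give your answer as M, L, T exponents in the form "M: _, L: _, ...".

M: -2, L: 5, T: 1

Collect each base-dimension exponent across the product:
  M: (0) + (0) − 2·(1) + (0) = -2
  L: (2) + (0) − 2·(-1) + (1) = 5
  T: (-1) + (1) − 2·(-1) + (-1) = 1
So the dimensions are [M⁻² L⁵ T].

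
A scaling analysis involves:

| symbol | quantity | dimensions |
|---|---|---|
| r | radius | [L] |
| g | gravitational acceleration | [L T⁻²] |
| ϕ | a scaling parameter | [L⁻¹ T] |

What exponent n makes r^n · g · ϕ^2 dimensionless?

Balance the L exponent: (1)·n from r, plus (1) + 2·(-1) = -1 from the rest, must sum to zero.
n − 1 = 0, so n = 1.

1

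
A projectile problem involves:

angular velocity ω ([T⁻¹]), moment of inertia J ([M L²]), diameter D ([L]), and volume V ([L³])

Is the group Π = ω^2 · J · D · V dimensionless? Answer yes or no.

no

Sum the exponent of each base dimension across the product:
  M: 2·[ω]_M + [J]_M + [D]_M + [V]_M = 2·(0) + (1) + (0) + (0) = 1
  L: 2·[ω]_L + [J]_L + [D]_L + [V]_L = 2·(0) + (2) + (1) + (3) = 6
  T: 2·[ω]_T + [J]_T + [D]_T + [V]_T = 2·(-1) + (0) + (0) + (0) = -2
Net dimensions [M L⁶ T⁻²] ≠ [1] — not dimensionless.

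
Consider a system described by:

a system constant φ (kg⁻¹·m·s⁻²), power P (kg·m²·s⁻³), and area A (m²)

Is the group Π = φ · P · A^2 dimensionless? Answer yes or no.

no

Sum the exponent of each base dimension across the product:
  M: [φ]_M + [P]_M + 2·[A]_M = (-1) + (1) + 2·(0) = 0
  L: [φ]_L + [P]_L + 2·[A]_L = (1) + (2) + 2·(2) = 7
  T: [φ]_T + [P]_T + 2·[A]_T = (-2) + (-3) + 2·(0) = -5
Net dimensions [L⁷ T⁻⁵] ≠ [1] — not dimensionless.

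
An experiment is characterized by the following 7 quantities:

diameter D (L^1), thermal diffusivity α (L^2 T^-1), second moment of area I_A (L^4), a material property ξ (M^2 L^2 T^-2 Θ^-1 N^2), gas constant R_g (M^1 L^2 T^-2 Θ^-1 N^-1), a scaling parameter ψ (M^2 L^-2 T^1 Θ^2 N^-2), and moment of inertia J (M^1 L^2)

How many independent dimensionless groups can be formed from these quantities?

2

There are 7 variables and 5 base dimensions (M, L, T, Θ, N).
The dimension matrix has rank 5.
Independent dimensionless groups: 7 − 5 = 2.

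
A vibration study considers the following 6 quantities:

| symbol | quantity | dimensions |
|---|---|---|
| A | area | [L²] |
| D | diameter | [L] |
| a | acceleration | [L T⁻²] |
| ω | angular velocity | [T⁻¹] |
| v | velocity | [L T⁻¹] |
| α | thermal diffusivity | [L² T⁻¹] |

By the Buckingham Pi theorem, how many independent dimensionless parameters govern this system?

There are 6 variables and 2 base dimensions (L, T).
The dimension matrix has rank 2.
Independent dimensionless groups: 6 − 2 = 4.

4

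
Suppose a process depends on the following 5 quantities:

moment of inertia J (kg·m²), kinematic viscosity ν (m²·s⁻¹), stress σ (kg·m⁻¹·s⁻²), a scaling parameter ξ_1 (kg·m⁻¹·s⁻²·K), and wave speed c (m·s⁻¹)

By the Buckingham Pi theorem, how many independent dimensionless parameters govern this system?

There are 5 variables and 4 base dimensions (M, L, T, Θ).
The dimension matrix has rank 4.
Independent dimensionless groups: 5 − 4 = 1.

1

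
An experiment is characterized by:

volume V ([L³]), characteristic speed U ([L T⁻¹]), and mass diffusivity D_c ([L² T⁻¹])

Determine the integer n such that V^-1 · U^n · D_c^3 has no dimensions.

-3

Balance the L exponent: (1)·n from U, plus −(3) + 3·(2) = 3 from the rest, must sum to zero.
n + 3 = 0, so n = -3.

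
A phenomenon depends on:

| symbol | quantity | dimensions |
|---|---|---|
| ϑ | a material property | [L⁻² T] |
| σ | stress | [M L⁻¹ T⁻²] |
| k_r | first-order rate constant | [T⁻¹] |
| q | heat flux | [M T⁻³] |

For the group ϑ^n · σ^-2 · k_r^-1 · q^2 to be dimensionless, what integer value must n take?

Balance the L exponent: (-2)·n from ϑ, plus −2·(-1) − (0) + 2·(0) = 2 from the rest, must sum to zero.
-2n + 2 = 0, so n = 1.

1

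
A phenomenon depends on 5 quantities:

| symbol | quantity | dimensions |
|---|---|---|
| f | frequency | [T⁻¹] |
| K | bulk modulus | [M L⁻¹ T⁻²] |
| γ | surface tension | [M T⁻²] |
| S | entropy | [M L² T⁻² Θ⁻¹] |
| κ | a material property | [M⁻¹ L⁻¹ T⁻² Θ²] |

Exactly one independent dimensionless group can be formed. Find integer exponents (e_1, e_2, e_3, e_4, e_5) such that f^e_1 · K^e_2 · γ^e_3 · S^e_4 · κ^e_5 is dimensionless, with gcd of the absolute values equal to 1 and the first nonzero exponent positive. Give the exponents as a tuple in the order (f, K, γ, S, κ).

(4, -3, 4, -2, -1)

M: e_1·(0) + e_2·(1) + e_3·(1) + e_4·(1) + e_5·(-1) = 0
L: e_1·(0) + e_2·(-1) + e_3·(0) + e_4·(2) + e_5·(-1) = 0
T: e_1·(-1) + e_2·(-2) + e_3·(-2) + e_4·(-2) + e_5·(-2) = 0
Θ: e_1·(0) + e_2·(0) + e_3·(0) + e_4·(-1) + e_5·(2) = 0
Solving this homogeneous linear system for the smallest-integer solution (first nonzero entry positive) gives (4, -3, 4, -2, -1).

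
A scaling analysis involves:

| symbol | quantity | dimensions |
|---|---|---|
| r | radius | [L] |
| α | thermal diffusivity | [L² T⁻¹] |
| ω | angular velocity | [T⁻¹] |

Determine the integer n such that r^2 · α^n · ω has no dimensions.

Balance the L exponent: (2)·n from α, plus 2·(1) + (0) = 2 from the rest, must sum to zero.
2n + 2 = 0, so n = -1.

-1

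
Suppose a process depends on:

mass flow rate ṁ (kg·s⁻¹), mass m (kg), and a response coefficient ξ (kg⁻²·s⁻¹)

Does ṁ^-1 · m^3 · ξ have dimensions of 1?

Sum the exponent of each base dimension across the product:
  M: −[ṁ]_M + 3·[m]_M + [ξ]_M = −(1) + 3·(1) + (-2) = 0
  L: −[ṁ]_L + 3·[m]_L + [ξ]_L = −(0) + 3·(0) + (0) = 0
  T: −[ṁ]_T + 3·[m]_T + [ξ]_T = −(-1) + 3·(0) + (-1) = 0
All base exponents vanish — dimensionless.

yes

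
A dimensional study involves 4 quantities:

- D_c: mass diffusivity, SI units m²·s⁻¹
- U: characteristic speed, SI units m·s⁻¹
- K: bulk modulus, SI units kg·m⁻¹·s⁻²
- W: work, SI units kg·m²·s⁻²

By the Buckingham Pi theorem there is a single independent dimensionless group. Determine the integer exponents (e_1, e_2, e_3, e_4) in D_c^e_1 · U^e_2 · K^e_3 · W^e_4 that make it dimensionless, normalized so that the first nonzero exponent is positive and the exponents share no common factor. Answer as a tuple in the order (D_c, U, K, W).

M: e_1·(0) + e_2·(0) + e_3·(1) + e_4·(1) = 0
L: e_1·(2) + e_2·(1) + e_3·(-1) + e_4·(2) = 0
T: e_1·(-1) + e_2·(-1) + e_3·(-2) + e_4·(-2) = 0
Solving this homogeneous linear system for the smallest-integer solution (first nonzero entry positive) gives (3, -3, 1, -1).

(3, -3, 1, -1)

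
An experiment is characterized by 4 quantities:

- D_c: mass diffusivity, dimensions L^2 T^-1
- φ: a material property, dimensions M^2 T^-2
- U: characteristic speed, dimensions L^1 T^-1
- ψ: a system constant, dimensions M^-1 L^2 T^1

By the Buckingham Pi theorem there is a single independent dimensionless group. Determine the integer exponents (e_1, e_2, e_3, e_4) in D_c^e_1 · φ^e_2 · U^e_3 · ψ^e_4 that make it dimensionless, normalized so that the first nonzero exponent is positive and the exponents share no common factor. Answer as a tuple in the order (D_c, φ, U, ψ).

(4, -1, -4, -2)

M: e_1·(0) + e_2·(2) + e_3·(0) + e_4·(-1) = 0
L: e_1·(2) + e_2·(0) + e_3·(1) + e_4·(2) = 0
T: e_1·(-1) + e_2·(-2) + e_3·(-1) + e_4·(1) = 0
Solving this homogeneous linear system for the smallest-integer solution (first nonzero entry positive) gives (4, -1, -4, -2).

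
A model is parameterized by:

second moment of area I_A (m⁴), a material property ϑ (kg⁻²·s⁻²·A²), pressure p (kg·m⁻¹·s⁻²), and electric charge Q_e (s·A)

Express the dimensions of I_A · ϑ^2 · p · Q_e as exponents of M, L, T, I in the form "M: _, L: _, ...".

Collect each base-dimension exponent across the product:
  M: (0) + 2·(-2) + (1) + (0) = -3
  L: (4) + 2·(0) + (-1) + (0) = 3
  T: (0) + 2·(-2) + (-2) + (1) = -5
  I: (0) + 2·(2) + (0) + (1) = 5
So the dimensions are [M⁻³ L³ T⁻⁵ I⁵].

M: -3, L: 3, T: -5, I: 5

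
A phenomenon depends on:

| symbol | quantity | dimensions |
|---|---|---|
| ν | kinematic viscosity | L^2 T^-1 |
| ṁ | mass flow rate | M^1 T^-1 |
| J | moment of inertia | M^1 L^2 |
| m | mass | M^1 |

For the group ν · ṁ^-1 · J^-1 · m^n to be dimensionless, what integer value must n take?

Balance the M exponent: (1)·n from m, plus (0) − (1) − (1) = -2 from the rest, must sum to zero.
n − 2 = 0, so n = 2.

2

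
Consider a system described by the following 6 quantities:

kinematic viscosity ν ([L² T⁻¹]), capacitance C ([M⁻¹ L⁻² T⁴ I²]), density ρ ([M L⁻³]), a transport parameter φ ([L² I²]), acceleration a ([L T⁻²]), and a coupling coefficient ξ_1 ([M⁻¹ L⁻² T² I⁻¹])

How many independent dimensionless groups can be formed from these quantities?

2

There are 6 variables and 4 base dimensions (M, L, T, I).
The dimension matrix has rank 4.
Independent dimensionless groups: 6 − 4 = 2.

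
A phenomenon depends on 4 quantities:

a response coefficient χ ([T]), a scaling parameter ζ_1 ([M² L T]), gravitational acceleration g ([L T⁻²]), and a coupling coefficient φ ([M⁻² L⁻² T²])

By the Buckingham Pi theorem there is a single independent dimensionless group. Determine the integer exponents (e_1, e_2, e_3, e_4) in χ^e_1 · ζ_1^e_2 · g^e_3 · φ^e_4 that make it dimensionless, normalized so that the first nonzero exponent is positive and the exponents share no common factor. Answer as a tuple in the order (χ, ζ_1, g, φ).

(1, -1, -1, -1)

M: e_1·(0) + e_2·(2) + e_3·(0) + e_4·(-2) = 0
L: e_1·(0) + e_2·(1) + e_3·(1) + e_4·(-2) = 0
T: e_1·(1) + e_2·(1) + e_3·(-2) + e_4·(2) = 0
Solving this homogeneous linear system for the smallest-integer solution (first nonzero entry positive) gives (1, -1, -1, -1).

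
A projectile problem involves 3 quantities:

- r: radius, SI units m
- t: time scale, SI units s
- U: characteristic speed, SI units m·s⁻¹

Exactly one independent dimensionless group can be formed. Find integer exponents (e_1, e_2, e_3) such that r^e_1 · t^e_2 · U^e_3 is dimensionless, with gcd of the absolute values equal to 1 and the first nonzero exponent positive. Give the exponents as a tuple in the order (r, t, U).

(1, -1, -1)

L: e_1·(1) + e_2·(0) + e_3·(1) = 0
T: e_1·(0) + e_2·(1) + e_3·(-1) = 0
Solving this homogeneous linear system for the smallest-integer solution (first nonzero entry positive) gives (1, -1, -1).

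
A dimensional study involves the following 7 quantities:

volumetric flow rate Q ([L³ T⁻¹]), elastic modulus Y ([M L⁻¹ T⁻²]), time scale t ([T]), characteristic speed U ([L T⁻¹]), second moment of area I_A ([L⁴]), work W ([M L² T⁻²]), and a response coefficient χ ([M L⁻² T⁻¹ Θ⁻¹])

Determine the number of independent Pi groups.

3

There are 7 variables and 4 base dimensions (M, L, T, Θ).
The dimension matrix has rank 4.
Independent dimensionless groups: 7 − 4 = 3.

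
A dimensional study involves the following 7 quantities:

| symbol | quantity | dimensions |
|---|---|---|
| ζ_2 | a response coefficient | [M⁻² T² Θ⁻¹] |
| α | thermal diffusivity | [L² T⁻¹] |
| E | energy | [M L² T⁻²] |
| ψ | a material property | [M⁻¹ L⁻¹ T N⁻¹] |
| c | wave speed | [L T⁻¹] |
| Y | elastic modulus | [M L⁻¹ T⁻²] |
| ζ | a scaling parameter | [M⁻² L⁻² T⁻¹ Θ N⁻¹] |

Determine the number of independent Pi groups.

2

There are 7 variables and 5 base dimensions (M, L, T, Θ, N).
The dimension matrix has rank 5.
Independent dimensionless groups: 7 − 5 = 2.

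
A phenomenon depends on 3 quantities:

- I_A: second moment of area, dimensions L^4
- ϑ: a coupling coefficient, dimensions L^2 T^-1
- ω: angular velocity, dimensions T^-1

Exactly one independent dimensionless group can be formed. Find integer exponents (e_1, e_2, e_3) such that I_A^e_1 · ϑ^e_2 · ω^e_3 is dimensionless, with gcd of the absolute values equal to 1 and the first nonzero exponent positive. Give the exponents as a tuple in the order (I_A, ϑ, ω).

L: e_1·(4) + e_2·(2) + e_3·(0) = 0
T: e_1·(0) + e_2·(-1) + e_3·(-1) = 0
Solving this homogeneous linear system for the smallest-integer solution (first nonzero entry positive) gives (1, -2, 2).

(1, -2, 2)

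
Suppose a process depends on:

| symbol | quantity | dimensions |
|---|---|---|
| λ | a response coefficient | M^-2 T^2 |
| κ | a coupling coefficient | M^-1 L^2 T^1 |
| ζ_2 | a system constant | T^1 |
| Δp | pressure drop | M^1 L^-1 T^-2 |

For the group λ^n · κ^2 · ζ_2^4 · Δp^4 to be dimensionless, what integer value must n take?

1

Balance the M exponent: (-2)·n from λ, plus 2·(-1) + 4·(0) + 4·(1) = 2 from the rest, must sum to zero.
-2n + 2 = 0, so n = 1.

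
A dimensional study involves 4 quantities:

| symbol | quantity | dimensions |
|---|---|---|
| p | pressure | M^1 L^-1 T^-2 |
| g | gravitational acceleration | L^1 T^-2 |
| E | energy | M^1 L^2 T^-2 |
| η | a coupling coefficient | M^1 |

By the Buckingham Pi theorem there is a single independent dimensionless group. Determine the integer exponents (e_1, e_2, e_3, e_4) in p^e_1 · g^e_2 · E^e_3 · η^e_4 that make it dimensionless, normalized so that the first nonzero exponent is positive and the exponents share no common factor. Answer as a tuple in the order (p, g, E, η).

(1, -3, 2, -3)

M: e_1·(1) + e_2·(0) + e_3·(1) + e_4·(1) = 0
L: e_1·(-1) + e_2·(1) + e_3·(2) + e_4·(0) = 0
T: e_1·(-2) + e_2·(-2) + e_3·(-2) + e_4·(0) = 0
Solving this homogeneous linear system for the smallest-integer solution (first nonzero entry positive) gives (1, -3, 2, -3).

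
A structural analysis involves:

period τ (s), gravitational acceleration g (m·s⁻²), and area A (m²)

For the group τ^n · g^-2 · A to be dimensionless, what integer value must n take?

-4

Balance the T exponent: (1)·n from τ, plus −2·(-2) + (0) = 4 from the rest, must sum to zero.
n + 4 = 0, so n = -4.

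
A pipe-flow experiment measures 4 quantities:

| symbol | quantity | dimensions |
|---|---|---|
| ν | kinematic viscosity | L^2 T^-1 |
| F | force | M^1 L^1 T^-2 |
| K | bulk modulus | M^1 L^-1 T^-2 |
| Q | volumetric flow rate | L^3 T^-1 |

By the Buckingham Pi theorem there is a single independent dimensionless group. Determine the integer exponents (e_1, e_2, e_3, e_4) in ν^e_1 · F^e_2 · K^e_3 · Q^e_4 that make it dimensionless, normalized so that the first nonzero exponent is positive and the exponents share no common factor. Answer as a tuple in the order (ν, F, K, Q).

(2, 1, -1, -2)

M: e_1·(0) + e_2·(1) + e_3·(1) + e_4·(0) = 0
L: e_1·(2) + e_2·(1) + e_3·(-1) + e_4·(3) = 0
T: e_1·(-1) + e_2·(-2) + e_3·(-2) + e_4·(-1) = 0
Solving this homogeneous linear system for the smallest-integer solution (first nonzero entry positive) gives (2, 1, -1, -2).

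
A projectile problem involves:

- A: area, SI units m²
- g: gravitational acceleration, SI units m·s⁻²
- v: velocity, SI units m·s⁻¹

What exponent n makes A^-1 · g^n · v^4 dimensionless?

Balance the L exponent: (1)·n from g, plus −(2) + 4·(1) = 2 from the rest, must sum to zero.
n + 2 = 0, so n = -2.

-2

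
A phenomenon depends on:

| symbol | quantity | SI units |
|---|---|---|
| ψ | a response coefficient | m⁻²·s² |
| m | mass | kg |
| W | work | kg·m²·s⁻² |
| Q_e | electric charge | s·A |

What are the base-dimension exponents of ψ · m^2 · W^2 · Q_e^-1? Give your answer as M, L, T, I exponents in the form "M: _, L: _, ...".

M: 4, L: 2, T: -3, I: -1

Collect each base-dimension exponent across the product:
  M: (0) + 2·(1) + 2·(1) − (0) = 4
  L: (-2) + 2·(0) + 2·(2) − (0) = 2
  T: (2) + 2·(0) + 2·(-2) − (1) = -3
  I: (0) + 2·(0) + 2·(0) − (1) = -1
So the dimensions are [M⁴ L² T⁻³ I⁻¹].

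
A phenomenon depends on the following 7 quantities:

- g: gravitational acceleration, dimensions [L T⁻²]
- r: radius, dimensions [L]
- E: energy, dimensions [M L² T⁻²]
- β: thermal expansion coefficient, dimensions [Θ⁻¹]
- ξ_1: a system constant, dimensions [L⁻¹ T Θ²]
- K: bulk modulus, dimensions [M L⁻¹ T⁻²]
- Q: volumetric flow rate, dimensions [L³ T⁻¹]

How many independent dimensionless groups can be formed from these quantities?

3

There are 7 variables and 4 base dimensions (M, L, T, Θ).
The dimension matrix has rank 4.
Independent dimensionless groups: 7 − 4 = 3.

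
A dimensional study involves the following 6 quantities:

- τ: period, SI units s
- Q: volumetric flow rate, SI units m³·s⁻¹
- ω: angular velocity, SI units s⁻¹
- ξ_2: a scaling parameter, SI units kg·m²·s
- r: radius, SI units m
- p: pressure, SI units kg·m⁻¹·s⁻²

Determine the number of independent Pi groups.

3

There are 6 variables and 3 base dimensions (M, L, T).
The dimension matrix has rank 3.
Independent dimensionless groups: 6 − 3 = 3.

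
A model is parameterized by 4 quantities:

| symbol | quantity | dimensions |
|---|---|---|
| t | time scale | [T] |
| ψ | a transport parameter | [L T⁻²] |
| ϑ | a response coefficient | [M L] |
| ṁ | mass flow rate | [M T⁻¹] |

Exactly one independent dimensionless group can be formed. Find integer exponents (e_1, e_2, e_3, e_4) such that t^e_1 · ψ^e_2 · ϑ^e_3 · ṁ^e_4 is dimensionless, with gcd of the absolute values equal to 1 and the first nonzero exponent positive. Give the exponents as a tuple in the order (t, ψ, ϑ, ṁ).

(3, 1, -1, 1)

M: e_1·(0) + e_2·(0) + e_3·(1) + e_4·(1) = 0
L: e_1·(0) + e_2·(1) + e_3·(1) + e_4·(0) = 0
T: e_1·(1) + e_2·(-2) + e_3·(0) + e_4·(-1) = 0
Solving this homogeneous linear system for the smallest-integer solution (first nonzero entry positive) gives (3, 1, -1, 1).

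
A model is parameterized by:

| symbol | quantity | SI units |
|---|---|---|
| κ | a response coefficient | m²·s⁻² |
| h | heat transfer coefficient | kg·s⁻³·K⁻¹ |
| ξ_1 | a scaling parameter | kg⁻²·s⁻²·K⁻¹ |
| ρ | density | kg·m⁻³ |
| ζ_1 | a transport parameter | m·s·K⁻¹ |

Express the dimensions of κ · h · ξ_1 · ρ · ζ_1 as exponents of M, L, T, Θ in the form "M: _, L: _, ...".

Collect each base-dimension exponent across the product:
  M: (0) + (1) + (-2) + (1) + (0) = 0
  L: (2) + (0) + (0) + (-3) + (1) = 0
  T: (-2) + (-3) + (-2) + (0) + (1) = -6
  Θ: (0) + (-1) + (-1) + (0) + (-1) = -3
So the dimensions are [T⁻⁶ Θ⁻³].

M: 0, L: 0, T: -6, Θ: -3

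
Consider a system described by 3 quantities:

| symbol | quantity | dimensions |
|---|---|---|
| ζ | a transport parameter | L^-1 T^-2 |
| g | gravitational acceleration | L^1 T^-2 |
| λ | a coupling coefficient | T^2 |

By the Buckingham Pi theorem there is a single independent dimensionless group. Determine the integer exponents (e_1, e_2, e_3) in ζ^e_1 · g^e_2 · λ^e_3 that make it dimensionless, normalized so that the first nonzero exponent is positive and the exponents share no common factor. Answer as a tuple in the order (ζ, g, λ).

L: e_1·(-1) + e_2·(1) + e_3·(0) = 0
T: e_1·(-2) + e_2·(-2) + e_3·(2) = 0
Solving this homogeneous linear system for the smallest-integer solution (first nonzero entry positive) gives (1, 1, 2).

(1, 1, 2)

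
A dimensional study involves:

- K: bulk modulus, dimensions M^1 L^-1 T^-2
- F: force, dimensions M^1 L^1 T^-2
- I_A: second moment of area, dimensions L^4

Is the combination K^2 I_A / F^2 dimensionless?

Sum the exponent of each base dimension across the product:
  M: 2·[K]_M − 2·[F]_M + [I_A]_M = 2·(1) − 2·(1) + (0) = 0
  L: 2·[K]_L − 2·[F]_L + [I_A]_L = 2·(-1) − 2·(1) + (4) = 0
  T: 2·[K]_T − 2·[F]_T + [I_A]_T = 2·(-2) − 2·(-2) + (0) = 0
All base exponents vanish — dimensionless.

yes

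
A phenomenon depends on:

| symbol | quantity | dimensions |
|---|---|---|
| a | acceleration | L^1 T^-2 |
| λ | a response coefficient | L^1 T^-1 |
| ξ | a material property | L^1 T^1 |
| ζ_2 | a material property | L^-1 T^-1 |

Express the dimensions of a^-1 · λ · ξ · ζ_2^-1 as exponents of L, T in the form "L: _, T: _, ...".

L: 2, T: 3

Collect each base-dimension exponent across the product:
  L: −(1) + (1) + (1) − (-1) = 2
  T: −(-2) + (-1) + (1) − (-1) = 3
So the dimensions are [L² T³].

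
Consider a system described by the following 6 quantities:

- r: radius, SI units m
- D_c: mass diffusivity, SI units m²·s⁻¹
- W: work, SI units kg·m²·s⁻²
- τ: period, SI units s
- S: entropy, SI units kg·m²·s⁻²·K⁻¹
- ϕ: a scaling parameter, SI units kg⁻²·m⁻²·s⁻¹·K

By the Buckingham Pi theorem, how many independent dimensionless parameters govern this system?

There are 6 variables and 4 base dimensions (M, L, T, Θ).
The dimension matrix has rank 4.
Independent dimensionless groups: 6 − 4 = 2.

2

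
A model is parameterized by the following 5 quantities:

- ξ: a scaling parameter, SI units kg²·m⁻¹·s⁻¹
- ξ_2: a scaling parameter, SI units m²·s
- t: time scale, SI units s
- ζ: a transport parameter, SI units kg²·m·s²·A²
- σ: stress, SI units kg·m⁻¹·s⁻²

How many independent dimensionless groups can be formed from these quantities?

There are 5 variables and 4 base dimensions (M, L, T, I).
The dimension matrix has rank 4.
Independent dimensionless groups: 5 − 4 = 1.

1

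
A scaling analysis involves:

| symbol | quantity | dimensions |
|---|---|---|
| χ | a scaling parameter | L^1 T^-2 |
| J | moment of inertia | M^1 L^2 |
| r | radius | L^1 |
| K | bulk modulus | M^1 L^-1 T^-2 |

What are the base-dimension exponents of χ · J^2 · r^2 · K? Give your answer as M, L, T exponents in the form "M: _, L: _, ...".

M: 3, L: 6, T: -4

Collect each base-dimension exponent across the product:
  M: (0) + 2·(1) + 2·(0) + (1) = 3
  L: (1) + 2·(2) + 2·(1) + (-1) = 6
  T: (-2) + 2·(0) + 2·(0) + (-2) = -4
So the dimensions are [M³ L⁶ T⁻⁴].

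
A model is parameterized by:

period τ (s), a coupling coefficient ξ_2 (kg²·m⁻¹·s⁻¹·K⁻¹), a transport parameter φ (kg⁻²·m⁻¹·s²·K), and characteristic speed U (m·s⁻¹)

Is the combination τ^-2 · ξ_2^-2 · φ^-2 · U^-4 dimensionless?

yes

Sum the exponent of each base dimension across the product:
  M: −2·[τ]_M − 2·[ξ_2]_M − 2·[φ]_M − 4·[U]_M = −2·(0) − 2·(2) − 2·(-2) − 4·(0) = 0
  L: −2·[τ]_L − 2·[ξ_2]_L − 2·[φ]_L − 4·[U]_L = −2·(0) − 2·(-1) − 2·(-1) − 4·(1) = 0
  T: −2·[τ]_T − 2·[ξ_2]_T − 2·[φ]_T − 4·[U]_T = −2·(1) − 2·(-1) − 2·(2) − 4·(-1) = 0
  Θ: −2·[τ]_Θ − 2·[ξ_2]_Θ − 2·[φ]_Θ − 4·[U]_Θ = −2·(0) − 2·(-1) − 2·(1) − 4·(0) = 0
All base exponents vanish — dimensionless.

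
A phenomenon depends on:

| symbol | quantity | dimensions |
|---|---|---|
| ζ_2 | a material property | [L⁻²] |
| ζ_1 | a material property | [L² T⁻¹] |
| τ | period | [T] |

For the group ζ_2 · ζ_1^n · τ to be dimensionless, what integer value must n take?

1

Balance the L exponent: (2)·n from ζ_1, plus (-2) + (0) = -2 from the rest, must sum to zero.
2n − 2 = 0, so n = 1.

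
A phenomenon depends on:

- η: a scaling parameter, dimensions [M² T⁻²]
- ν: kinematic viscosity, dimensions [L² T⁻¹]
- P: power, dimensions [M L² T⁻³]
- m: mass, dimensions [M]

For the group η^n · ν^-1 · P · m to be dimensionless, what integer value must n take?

-1

Balance the M exponent: (2)·n from η, plus −(0) + (1) + (1) = 2 from the rest, must sum to zero.
2n + 2 = 0, so n = -1.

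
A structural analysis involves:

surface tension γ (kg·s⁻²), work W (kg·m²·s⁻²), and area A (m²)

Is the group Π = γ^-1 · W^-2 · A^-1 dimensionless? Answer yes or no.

Sum the exponent of each base dimension across the product:
  M: −[γ]_M − 2·[W]_M − [A]_M = −(1) − 2·(1) − (0) = -3
  L: −[γ]_L − 2·[W]_L − [A]_L = −(0) − 2·(2) − (2) = -6
  T: −[γ]_T − 2·[W]_T − [A]_T = −(-2) − 2·(-2) − (0) = 6
Net dimensions [M⁻³ L⁻⁶ T⁶] ≠ [1] — not dimensionless.

no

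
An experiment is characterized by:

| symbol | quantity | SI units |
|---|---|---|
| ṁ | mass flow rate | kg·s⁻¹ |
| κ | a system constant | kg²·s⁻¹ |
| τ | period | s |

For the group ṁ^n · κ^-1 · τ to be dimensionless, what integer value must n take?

Balance the M exponent: (1)·n from ṁ, plus −(2) + (0) = -2 from the rest, must sum to zero.
n − 2 = 0, so n = 2.

2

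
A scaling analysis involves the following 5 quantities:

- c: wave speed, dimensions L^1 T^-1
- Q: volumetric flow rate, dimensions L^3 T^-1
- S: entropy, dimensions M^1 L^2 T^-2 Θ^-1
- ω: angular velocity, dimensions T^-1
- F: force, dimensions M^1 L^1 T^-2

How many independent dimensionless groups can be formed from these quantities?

There are 5 variables and 4 base dimensions (M, L, T, Θ).
The dimension matrix has rank 4.
Independent dimensionless groups: 5 − 4 = 1.

1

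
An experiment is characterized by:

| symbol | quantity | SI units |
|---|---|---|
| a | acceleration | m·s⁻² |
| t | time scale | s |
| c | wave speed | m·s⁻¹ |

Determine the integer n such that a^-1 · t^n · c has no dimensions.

-1

Balance the T exponent: (1)·n from t, plus −(-2) + (-1) = 1 from the rest, must sum to zero.
n + 1 = 0, so n = -1.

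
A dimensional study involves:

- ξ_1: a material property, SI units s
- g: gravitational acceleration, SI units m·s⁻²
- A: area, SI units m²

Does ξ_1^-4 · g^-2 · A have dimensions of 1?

yes

Sum the exponent of each base dimension across the product:
  L: −4·[ξ_1]_L − 2·[g]_L + [A]_L = −4·(0) − 2·(1) + (2) = 0
  T: −4·[ξ_1]_T − 2·[g]_T + [A]_T = −4·(1) − 2·(-2) + (0) = 0
All base exponents vanish — dimensionless.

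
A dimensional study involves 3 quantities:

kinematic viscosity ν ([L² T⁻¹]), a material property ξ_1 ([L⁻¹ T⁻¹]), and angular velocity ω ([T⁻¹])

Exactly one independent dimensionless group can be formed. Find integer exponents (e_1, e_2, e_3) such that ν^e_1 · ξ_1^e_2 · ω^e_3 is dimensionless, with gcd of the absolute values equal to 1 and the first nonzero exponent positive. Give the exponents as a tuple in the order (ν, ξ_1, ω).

L: e_1·(2) + e_2·(-1) + e_3·(0) = 0
T: e_1·(-1) + e_2·(-1) + e_3·(-1) = 0
Solving this homogeneous linear system for the smallest-integer solution (first nonzero entry positive) gives (1, 2, -3).

(1, 2, -3)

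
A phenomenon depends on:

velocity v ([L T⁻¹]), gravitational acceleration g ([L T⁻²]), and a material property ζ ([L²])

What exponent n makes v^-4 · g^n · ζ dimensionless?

2

Balance the L exponent: (1)·n from g, plus −4·(1) + (2) = -2 from the rest, must sum to zero.
n − 2 = 0, so n = 2.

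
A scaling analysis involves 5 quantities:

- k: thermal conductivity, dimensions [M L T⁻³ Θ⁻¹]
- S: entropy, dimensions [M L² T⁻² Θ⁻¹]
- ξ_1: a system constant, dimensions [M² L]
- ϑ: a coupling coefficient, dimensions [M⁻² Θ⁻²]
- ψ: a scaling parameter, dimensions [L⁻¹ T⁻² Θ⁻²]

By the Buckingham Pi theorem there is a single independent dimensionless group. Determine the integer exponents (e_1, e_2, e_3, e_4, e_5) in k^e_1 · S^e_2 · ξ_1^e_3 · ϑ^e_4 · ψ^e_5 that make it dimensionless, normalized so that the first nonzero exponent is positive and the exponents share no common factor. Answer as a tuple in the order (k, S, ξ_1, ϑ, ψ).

M: e_1·(1) + e_2·(1) + e_3·(2) + e_4·(-2) + e_5·(0) = 0
L: e_1·(1) + e_2·(2) + e_3·(1) + e_4·(0) + e_5·(-1) = 0
T: e_1·(-3) + e_2·(-2) + e_3·(0) + e_4·(0) + e_5·(-2) = 0
Θ: e_1·(-1) + e_2·(-1) + e_3·(0) + e_4·(-2) + e_5·(-2) = 0
Solving this homogeneous linear system for the smallest-integer solution (first nonzero entry positive) gives (2, -2, 1, 1, -1).

(2, -2, 1, 1, -1)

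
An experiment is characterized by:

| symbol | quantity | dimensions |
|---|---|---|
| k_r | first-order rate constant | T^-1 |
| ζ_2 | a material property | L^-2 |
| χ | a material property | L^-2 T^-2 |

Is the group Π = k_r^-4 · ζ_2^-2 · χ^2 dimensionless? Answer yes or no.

Sum the exponent of each base dimension across the product:
  L: −4·[k_r]_L − 2·[ζ_2]_L + 2·[χ]_L = −4·(0) − 2·(-2) + 2·(-2) = 0
  T: −4·[k_r]_T − 2·[ζ_2]_T + 2·[χ]_T = −4·(-1) − 2·(0) + 2·(-2) = 0
All base exponents vanish — dimensionless.

yes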